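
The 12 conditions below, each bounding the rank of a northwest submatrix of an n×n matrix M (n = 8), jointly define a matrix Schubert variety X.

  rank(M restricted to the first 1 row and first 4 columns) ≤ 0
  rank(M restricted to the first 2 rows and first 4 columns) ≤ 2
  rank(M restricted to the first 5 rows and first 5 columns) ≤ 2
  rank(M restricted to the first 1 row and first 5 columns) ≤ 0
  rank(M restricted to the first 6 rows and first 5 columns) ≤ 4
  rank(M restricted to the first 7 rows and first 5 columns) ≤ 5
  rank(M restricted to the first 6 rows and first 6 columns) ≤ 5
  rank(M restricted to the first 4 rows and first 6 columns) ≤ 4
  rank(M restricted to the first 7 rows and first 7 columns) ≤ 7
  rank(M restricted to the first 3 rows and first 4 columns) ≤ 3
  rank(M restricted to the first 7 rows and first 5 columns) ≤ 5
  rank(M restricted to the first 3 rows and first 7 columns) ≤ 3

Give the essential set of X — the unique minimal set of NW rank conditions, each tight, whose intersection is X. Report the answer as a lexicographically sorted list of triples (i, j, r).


Reconstructing r_w from the 12 given conditions:

  row 1: 0  0  0  0  0  1  1  1
  row 2: 1  1  1  1  1  2  2  2
  row 3: 1  2  2  2  2  3  3  3
  row 4: 1  2  2  2  2  3  4  4
  row 5: 1  2  2  2  2  3  4  5
  row 6: 1  2  3  3  3  4  5  6
  row 7: 1  2  3  4  4  5  6  7
  row 8: 1  2  3  4  5  6  7  8

so w = (6, 1, 2, 7, 8, 3, 4, 5).

Fulton essential set (2 of the 11 Rothe cells):

[(1, 5, 0), (5, 5, 2)]


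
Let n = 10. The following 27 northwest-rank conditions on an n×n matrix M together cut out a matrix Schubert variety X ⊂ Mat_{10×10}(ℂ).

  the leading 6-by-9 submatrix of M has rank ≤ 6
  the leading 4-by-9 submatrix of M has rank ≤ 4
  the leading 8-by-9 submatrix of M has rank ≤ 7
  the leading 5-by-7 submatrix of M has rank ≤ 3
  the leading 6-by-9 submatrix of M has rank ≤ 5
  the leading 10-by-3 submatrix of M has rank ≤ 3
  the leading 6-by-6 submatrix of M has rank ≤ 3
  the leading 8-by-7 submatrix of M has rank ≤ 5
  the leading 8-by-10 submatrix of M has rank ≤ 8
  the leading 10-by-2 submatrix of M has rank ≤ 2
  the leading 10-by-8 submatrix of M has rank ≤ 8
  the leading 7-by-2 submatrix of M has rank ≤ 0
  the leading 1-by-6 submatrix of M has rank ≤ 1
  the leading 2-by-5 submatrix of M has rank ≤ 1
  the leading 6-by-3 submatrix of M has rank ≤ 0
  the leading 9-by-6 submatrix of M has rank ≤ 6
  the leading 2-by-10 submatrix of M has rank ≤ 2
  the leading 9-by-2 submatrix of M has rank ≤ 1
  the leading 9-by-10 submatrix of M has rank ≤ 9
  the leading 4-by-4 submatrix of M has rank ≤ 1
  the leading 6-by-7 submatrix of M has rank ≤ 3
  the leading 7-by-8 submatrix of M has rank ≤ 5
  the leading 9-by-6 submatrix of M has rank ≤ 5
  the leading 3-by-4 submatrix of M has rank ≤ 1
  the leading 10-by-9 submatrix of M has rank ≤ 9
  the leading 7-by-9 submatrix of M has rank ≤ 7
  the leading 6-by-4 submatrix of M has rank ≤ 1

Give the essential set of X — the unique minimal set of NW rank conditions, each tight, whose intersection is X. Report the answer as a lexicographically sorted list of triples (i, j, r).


Computing R[i][j] = min implied NW-rank bound (n=10, 27 conditions):

  R[1]: 0 0 0 1 1 1 1 1 1 1
  R[2]: 0 0 0 1 1 2 2 2 2 2
  R[3]: 0 0 0 1 2 3 3 3 3 3
  R[4]: 0 0 0 1 2 3 3 4 4 4
  R[5]: 0 0 0 1 2 3 3 4 5 5
  R[6]: 0 0 0 1 2 3 3 4 5 6
  R[7]: 0 0 1 2 3 4 4 5 6 7
  R[8]: 1 1 2 3 4 5 5 6 7 8
  R[9]: 1 1 2 3 4 5 6 7 8 9
  R[10]: 1 2 3 4 5 6 7 8 9 10

giving w = (4, 6, 5, 8, 9, 10, 3, 1, 7, 2) via Δ²R.

Rothe diagram D(w) (25 cells), 5 SE-corners (essential conditions):

[(2, 5, 1), (6, 3, 0), (6, 7, 3), (7, 2, 0), (9, 2, 1)]


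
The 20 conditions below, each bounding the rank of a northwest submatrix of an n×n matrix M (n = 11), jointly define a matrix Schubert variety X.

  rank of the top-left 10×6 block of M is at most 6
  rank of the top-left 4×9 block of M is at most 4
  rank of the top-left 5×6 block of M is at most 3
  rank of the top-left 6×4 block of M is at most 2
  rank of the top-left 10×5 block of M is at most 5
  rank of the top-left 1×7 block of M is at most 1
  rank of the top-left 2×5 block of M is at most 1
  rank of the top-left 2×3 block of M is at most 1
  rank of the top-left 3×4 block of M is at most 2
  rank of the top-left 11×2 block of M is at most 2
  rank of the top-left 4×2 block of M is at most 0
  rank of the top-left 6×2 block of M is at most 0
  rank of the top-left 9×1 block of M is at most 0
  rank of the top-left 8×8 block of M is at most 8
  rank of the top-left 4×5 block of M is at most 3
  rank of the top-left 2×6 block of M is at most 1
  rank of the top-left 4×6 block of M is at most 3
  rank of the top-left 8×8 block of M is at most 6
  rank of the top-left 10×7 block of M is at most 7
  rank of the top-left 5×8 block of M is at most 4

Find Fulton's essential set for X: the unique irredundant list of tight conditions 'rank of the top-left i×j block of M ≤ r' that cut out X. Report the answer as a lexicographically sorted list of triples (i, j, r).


Rank table r_w(11×11) implied by the 20 constraints:

  row 1: 0 0 1 1 1 1 1 1 1 1 1
  row 2: 0 0 1 1 1 1 2 2 2 2 2
  row 3: 0 0 1 2 2 2 3 3 3 3 3
  row 4: 0 0 1 2 3 3 4 4 4 4 4
  row 5: 0 0 1 2 3 3 4 4 5 5 5
  row 6: 0 0 1 2 3 4 5 5 6 6 6
  row 7: 0 1 2 3 4 5 6 6 7 7 7
  row 8: 0 1 2 3 4 5 6 6 7 8 8
  row 9: 0 1 2 3 4 5 6 7 8 9 9
  row 10: 1 2 3 4 5 6 7 8 9 10 10
  row 11: 1 2 3 4 5 6 7 8 9 10 11

so w = (3, 7, 4, 5, 9, 6, 2, 10, 8, 1, 11).

6 SE-corners of the 21-cell Rothe diagram give Ess(w):

[(2, 6, 1), (5, 6, 3), (5, 8, 4), (6, 2, 0), (8, 8, 6), (9, 1, 0)]


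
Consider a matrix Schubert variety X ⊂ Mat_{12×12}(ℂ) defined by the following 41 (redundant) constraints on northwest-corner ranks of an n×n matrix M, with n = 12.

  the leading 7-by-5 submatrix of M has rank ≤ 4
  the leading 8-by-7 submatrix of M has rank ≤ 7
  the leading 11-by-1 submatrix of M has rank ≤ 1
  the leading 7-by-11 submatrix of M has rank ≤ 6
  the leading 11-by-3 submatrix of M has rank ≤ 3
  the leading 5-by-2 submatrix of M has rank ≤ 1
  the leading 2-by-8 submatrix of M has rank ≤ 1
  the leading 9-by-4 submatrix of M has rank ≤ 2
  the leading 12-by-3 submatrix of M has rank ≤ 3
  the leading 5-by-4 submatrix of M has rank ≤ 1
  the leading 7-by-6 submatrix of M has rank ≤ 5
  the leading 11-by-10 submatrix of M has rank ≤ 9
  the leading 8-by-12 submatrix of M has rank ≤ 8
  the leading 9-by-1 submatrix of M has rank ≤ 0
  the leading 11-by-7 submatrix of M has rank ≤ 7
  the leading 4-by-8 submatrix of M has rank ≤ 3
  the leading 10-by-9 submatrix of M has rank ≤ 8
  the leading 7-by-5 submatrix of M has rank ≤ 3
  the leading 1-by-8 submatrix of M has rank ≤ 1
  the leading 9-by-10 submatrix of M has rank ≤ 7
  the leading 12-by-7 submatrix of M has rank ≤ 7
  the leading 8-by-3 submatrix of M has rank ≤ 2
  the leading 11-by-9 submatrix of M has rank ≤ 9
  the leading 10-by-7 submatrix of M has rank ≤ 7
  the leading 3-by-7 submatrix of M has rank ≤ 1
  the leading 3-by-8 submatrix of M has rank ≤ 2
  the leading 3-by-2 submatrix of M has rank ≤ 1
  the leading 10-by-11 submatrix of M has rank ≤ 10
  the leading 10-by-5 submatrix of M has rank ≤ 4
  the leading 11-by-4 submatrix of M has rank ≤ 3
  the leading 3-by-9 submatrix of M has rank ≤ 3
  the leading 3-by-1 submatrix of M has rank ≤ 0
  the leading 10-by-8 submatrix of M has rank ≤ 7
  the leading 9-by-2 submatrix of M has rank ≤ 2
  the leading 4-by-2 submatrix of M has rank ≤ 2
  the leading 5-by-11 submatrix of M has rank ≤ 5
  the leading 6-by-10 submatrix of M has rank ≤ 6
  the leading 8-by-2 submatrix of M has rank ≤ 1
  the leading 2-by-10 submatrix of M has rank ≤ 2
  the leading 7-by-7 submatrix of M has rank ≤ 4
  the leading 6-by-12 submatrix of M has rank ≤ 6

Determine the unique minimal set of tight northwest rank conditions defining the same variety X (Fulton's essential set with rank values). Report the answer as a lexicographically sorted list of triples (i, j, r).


Propagating the 41 rank bounds to every northwest block:

  0 1 1 1 1 1 1 1 1 1 1 1
  0 1 1 1 1 1 1 1 2 2 2 2
  0 1 1 1 1 1 1 2 3 3 3 3
  0 1 1 1 2 2 2 3 4 4 4 4
  0 1 1 1 2 3 3 4 5 5 5 5
  0 1 2 2 3 4 4 5 6 6 6 6
  0 1 2 2 3 4 4 5 6 6 6 7
  0 1 2 2 3 4 5 6 7 7 7 8
  0 1 2 2 3 4 5 6 7 7 8 9
  1 2 3 3 4 5 6 7 8 8 9 10
  1 2 3 3 4 5 6 7 8 9 10 11
  1 2 3 4 5 6 7 8 9 10 11 12

reading off 1-entries of Δ²R: w = (2, 9, 8, 5, 6, 3, 12, 7, 11, 1, 10, 4).

D(w) has 32 cells with 9 SE-corners; essential set:

[(2, 8, 1), (3, 7, 1), (5, 4, 1), (7, 7, 4), (7, 11, 6), (9, 1, 0), (9, 4, 2), (9, 10, 7), (11, 4, 3)]


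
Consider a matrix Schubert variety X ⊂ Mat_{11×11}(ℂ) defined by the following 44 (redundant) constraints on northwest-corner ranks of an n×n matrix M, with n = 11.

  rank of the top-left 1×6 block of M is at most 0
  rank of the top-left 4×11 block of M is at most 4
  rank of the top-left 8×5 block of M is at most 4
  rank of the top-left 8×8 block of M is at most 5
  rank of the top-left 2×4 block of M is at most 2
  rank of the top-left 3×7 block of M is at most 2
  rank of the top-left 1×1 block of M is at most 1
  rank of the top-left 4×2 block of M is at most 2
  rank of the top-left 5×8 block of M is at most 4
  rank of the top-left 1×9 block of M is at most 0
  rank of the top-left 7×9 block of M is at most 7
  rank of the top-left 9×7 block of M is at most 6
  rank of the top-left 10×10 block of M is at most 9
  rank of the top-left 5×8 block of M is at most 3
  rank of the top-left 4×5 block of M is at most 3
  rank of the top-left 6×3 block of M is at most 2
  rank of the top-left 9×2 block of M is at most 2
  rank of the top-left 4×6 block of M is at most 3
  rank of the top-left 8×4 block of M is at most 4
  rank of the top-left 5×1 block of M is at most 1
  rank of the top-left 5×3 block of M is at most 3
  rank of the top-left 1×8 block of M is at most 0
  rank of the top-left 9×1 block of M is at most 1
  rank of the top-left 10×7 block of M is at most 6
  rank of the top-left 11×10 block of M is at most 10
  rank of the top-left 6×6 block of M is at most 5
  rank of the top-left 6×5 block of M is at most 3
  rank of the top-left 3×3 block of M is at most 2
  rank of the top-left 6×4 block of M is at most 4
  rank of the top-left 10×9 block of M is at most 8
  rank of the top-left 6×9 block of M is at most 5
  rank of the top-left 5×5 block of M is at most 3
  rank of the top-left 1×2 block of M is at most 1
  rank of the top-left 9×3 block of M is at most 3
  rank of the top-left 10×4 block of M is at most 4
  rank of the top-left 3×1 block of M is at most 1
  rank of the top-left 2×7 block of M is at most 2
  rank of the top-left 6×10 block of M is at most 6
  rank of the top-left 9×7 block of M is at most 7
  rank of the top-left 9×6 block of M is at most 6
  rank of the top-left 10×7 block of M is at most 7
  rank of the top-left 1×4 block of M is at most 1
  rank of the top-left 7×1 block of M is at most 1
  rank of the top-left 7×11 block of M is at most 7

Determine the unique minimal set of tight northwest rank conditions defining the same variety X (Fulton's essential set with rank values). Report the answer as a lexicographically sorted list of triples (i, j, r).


The tightest implied rank at each (i,j), from the 44 conditions:

  row 1: 0 | 0 | 0 | 0 | 0 | 0 | 0 | 0 | 0 | 1 | 1
  row 2: 1 | 1 | 1 | 1 | 1 | 1 | 1 | 1 | 1 | 2 | 2
  row 3: 1 | 2 | 2 | 2 | 2 | 2 | 2 | 2 | 2 | 3 | 3
  row 4: 1 | 2 | 2 | 3 | 3 | 3 | 3 | 3 | 3 | 4 | 4
  row 5: 1 | 2 | 2 | 3 | 3 | 3 | 3 | 3 | 4 | 5 | 5
  row 6: 1 | 2 | 2 | 3 | 3 | 4 | 4 | 4 | 5 | 6 | 6
  row 7: 1 | 2 | 3 | 4 | 4 | 5 | 5 | 5 | 6 | 7 | 7
  row 8: 1 | 2 | 3 | 4 | 4 | 5 | 5 | 5 | 6 | 7 | 8
  row 9: 1 | 2 | 3 | 4 | 5 | 6 | 6 | 6 | 7 | 8 | 9
  row 10: 1 | 2 | 3 | 4 | 5 | 6 | 6 | 7 | 8 | 9 | 10
  row 11: 1 | 2 | 3 | 4 | 5 | 6 | 7 | 8 | 9 | 10 | 11

giving w = (10, 1, 2, 4, 9, 6, 3, 11, 5, 8, 7) via Δ²R.

7 SE-corners of the 21-cell Rothe diagram give Ess(w):

[(1, 9, 0), (5, 8, 3), (6, 3, 2), (6, 5, 3), (8, 5, 4), (8, 8, 5), (10, 7, 6)]


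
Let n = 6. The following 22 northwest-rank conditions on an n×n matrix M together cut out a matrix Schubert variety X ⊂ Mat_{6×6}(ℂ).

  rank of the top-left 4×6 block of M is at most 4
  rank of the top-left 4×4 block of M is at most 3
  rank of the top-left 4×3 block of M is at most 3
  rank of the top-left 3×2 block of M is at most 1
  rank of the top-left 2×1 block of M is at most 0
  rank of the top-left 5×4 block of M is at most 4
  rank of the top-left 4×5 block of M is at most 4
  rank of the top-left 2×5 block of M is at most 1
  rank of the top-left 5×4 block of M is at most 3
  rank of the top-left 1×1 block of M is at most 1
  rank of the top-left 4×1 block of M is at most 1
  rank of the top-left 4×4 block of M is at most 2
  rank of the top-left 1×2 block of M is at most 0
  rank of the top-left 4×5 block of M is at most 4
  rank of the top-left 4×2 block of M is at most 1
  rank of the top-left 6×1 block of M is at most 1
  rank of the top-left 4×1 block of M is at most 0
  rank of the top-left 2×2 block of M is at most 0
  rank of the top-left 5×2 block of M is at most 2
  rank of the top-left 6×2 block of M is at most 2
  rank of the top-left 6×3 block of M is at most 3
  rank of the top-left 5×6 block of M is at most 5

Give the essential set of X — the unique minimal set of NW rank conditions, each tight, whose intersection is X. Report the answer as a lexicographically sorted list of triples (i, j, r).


Recovering R(i,j) via the rank-extension bound from the 22 conditions:

  0 0 1 1 1 1
  0 0 1 1 1 2
  0 1 2 2 2 3
  0 1 2 2 3 4
  1 2 3 3 4 5
  1 2 3 4 5 6

so w = (3, 6, 2, 5, 1, 4).

4 SE-corners of the 9-cell Rothe diagram give Ess(w):

[(2, 2, 0), (2, 5, 1), (4, 1, 0), (4, 4, 2)]


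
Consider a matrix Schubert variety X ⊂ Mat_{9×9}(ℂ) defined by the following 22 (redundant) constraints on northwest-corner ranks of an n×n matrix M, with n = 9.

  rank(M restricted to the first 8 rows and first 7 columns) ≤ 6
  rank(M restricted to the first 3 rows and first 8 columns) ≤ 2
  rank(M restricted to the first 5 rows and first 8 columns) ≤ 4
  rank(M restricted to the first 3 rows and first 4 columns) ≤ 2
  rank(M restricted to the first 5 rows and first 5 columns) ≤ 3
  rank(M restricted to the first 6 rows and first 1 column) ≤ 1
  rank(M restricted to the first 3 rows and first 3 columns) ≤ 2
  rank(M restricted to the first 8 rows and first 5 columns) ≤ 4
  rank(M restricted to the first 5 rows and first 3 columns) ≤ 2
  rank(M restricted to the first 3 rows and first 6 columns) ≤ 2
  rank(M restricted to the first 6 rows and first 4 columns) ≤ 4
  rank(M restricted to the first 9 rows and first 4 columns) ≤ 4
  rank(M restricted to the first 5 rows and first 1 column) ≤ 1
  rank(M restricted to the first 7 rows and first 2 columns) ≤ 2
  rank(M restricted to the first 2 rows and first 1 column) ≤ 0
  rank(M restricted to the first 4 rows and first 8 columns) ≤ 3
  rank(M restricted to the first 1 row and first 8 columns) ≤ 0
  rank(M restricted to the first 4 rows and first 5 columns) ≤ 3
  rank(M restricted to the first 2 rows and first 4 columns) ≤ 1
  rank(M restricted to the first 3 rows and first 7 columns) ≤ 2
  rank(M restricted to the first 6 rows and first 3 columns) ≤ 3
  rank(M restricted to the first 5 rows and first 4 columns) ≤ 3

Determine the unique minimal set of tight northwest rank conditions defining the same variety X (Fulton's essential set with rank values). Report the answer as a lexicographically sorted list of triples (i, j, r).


Rank table r_w(9×9) implied by the 22 constraints:

  0  0  0  0  0  0  0  0  1
  0  1  1  1  1  1  1  1  2
  1  2  2  2  2  2  2  2  3
  1  2  2  3  3  3  3  3  4
  1  2  2  3  3  4  4  4  5
  1  2  3  4  4  5  5  5  6
  1  2  3  4  4  5  6  6  7
  1  2  3  4  4  5  6  7  8
  1  2  3  4  5  6  7  8  9

second differences of R give the permutation w = (9, 2, 1, 4, 6, 3, 7, 8, 5).

D(w) has 14 cells with 5 SE-corners; essential set:

[(1, 8, 0), (2, 1, 0), (5, 3, 2), (5, 5, 3), (8, 5, 4)]


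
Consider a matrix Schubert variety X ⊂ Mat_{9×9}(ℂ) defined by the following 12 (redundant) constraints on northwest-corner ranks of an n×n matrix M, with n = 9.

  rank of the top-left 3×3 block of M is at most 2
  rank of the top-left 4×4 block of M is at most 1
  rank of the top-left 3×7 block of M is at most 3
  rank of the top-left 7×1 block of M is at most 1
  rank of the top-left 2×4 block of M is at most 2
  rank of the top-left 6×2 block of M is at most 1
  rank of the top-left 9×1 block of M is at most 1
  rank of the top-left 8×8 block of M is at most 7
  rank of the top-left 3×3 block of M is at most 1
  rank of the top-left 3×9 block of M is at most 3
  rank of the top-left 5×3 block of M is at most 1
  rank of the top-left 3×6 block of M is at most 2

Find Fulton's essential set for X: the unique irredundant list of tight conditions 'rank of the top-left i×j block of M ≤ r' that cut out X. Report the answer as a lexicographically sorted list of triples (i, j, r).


Recovering R(i,j) via the rank-extension bound from the 12 conditions:

  i=1: 1 | 1 | 1 | 1 | 1 | 1 | 1 | 1 | 1
  i=2: 1 | 1 | 1 | 1 | 2 | 2 | 2 | 2 | 2
  i=3: 1 | 1 | 1 | 1 | 2 | 2 | 3 | 3 | 3
  i=4: 1 | 1 | 1 | 1 | 2 | 3 | 4 | 4 | 4
  i=5: 1 | 1 | 1 | 2 | 3 | 4 | 5 | 5 | 5
  i=6: 1 | 1 | 2 | 3 | 4 | 5 | 6 | 6 | 6
  i=7: 1 | 2 | 3 | 4 | 5 | 6 | 7 | 7 | 7
  i=8: 1 | 2 | 3 | 4 | 5 | 6 | 7 | 7 | 8
  i=9: 1 | 2 | 3 | 4 | 5 | 6 | 7 | 8 | 9

giving w = (1, 5, 7, 6, 4, 3, 2, 9, 8) via Δ²R.

D(w) has 14 cells with 5 SE-corners; essential set:

[(3, 6, 2), (4, 4, 1), (5, 3, 1), (6, 2, 1), (8, 8, 7)]


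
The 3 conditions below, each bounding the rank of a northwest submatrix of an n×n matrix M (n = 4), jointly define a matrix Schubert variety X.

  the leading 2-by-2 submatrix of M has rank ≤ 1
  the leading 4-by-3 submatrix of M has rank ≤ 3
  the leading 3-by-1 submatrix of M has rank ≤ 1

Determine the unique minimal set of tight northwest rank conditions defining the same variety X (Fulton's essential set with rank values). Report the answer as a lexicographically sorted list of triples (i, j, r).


The tightest implied rank at each (i,j), from the 3 conditions:

  R[1]: 1 1 1 1
  R[2]: 1 1 2 2
  R[3]: 1 2 3 3
  R[4]: 1 2 3 4

second differences of R give the permutation w = (1, 3, 2, 4).

1 SE-corner of the 1-cell Rothe diagram gives Ess(w):

[(2, 2, 1)]


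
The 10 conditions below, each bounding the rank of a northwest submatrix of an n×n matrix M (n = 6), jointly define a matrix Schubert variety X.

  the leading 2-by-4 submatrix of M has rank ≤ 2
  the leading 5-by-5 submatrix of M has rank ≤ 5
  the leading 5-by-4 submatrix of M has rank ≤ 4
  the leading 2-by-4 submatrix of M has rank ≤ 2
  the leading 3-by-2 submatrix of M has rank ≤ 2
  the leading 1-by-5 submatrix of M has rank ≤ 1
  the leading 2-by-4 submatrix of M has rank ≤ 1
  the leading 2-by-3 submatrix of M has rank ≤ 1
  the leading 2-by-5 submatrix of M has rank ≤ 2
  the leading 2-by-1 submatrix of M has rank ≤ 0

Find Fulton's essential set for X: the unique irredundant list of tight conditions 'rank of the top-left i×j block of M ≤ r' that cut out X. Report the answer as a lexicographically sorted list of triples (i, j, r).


Recovering R(i,j) via the rank-extension bound from the 10 conditions:

  i=1: 0 1 1 1 1 1
  i=2: 0 1 1 1 2 2
  i=3: 1 2 2 2 3 3
  i=4: 1 2 3 3 4 4
  i=5: 1 2 3 4 5 5
  i=6: 1 2 3 4 5 6

second differences of R give the permutation w = (2, 5, 1, 3, 4, 6).

2 SE-corners of the 4-cell Rothe diagram give Ess(w):

[(2, 1, 0), (2, 4, 1)]


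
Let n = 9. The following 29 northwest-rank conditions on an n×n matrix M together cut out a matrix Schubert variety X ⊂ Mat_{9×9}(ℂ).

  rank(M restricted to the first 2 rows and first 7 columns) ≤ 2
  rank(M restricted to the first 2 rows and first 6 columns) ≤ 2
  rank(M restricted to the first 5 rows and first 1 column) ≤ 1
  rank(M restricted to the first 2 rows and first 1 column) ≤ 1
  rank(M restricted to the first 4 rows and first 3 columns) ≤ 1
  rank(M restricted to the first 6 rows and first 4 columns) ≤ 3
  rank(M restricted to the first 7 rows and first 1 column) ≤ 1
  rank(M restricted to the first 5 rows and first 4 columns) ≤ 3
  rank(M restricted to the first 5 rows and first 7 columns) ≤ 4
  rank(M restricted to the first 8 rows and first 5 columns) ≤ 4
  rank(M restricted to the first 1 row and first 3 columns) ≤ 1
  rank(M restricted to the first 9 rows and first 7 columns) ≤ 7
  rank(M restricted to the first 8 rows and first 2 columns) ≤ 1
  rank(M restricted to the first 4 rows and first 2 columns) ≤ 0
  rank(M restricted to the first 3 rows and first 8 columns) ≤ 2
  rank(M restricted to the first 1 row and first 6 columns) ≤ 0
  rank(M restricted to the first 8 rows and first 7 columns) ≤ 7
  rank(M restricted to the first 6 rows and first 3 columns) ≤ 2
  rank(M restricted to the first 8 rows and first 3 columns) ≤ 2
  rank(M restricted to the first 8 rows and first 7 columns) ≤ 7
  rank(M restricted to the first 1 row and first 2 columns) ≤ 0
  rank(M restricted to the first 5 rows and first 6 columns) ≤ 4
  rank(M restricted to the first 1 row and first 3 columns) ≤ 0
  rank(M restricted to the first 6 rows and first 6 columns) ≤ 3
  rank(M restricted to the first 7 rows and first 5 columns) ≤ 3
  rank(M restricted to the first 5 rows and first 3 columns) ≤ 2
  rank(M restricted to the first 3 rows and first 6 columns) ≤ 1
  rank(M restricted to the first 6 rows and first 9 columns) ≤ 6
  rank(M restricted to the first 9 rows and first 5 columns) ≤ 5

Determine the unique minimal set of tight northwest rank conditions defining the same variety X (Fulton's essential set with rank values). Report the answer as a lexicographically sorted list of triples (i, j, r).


Reconstructing r_w from the 29 given conditions:

  row 1: 0 | 0 | 0 | 0 | 0 | 0 | 1 | 1 | 1
  row 2: 0 | 0 | 1 | 1 | 1 | 1 | 2 | 2 | 2
  row 3: 0 | 0 | 1 | 1 | 1 | 1 | 2 | 2 | 3
  row 4: 0 | 0 | 1 | 2 | 2 | 2 | 3 | 3 | 4
  row 5: 1 | 1 | 2 | 3 | 3 | 3 | 4 | 4 | 5
  row 6: 1 | 1 | 2 | 3 | 3 | 3 | 4 | 5 | 6
  row 7: 1 | 1 | 2 | 3 | 3 | 4 | 5 | 6 | 7
  row 8: 1 | 1 | 2 | 3 | 4 | 5 | 6 | 7 | 8
  row 9: 1 | 2 | 3 | 4 | 5 | 6 | 7 | 8 | 9

reading off 1-entries of Δ²R: w = (7, 3, 9, 4, 1, 8, 6, 5, 2).

D(w) has 22 cells with 7 SE-corners; essential set:

[(1, 6, 0), (3, 6, 1), (3, 8, 2), (4, 2, 0), (6, 6, 3), (7, 5, 3), (8, 2, 1)]


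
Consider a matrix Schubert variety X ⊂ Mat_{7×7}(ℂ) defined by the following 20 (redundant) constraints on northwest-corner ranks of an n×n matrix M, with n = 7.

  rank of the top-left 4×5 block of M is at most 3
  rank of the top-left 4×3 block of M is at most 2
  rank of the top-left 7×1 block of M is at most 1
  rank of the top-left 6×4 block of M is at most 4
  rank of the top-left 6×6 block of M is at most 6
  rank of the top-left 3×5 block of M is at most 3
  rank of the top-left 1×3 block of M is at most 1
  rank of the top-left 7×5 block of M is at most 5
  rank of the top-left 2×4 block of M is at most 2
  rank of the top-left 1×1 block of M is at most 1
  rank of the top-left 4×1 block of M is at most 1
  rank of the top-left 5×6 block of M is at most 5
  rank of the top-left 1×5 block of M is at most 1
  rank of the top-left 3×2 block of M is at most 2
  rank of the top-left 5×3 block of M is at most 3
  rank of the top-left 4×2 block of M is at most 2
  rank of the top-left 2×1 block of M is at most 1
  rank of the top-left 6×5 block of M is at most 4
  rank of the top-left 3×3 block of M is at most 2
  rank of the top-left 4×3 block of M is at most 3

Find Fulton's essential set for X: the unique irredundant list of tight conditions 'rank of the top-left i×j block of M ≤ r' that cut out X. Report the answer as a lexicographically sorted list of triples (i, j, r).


Propagating the 20 rank bounds to every northwest block:

  i=1: 1, 1, 1, 1, 1, 1, 1
  i=2: 1, 2, 2, 2, 2, 2, 2
  i=3: 1, 2, 2, 3, 3, 3, 3
  i=4: 1, 2, 2, 3, 3, 4, 4
  i=5: 1, 2, 3, 4, 4, 5, 5
  i=6: 1, 2, 3, 4, 4, 5, 6
  i=7: 1, 2, 3, 4, 5, 6, 7

second differences of R give the permutation w = (1, 2, 4, 6, 3, 7, 5).

Fulton essential set (3 of the 4 Rothe cells):

[(4, 3, 2), (4, 5, 3), (6, 5, 4)]


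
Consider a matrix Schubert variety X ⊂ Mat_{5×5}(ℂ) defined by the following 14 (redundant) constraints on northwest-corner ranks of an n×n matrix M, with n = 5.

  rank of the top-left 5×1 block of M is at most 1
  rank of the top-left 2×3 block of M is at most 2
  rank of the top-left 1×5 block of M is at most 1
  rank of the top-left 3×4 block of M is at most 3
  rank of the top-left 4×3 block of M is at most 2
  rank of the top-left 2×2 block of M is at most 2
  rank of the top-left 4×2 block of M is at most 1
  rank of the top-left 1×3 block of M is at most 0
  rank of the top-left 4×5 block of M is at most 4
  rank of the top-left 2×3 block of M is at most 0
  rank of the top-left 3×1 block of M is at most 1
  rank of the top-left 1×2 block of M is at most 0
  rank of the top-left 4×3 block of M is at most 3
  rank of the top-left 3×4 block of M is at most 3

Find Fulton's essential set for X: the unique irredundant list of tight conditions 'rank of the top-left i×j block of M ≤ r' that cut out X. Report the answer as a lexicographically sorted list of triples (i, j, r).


Propagating the 14 rank bounds to every northwest block:

  0, 0, 0, 1, 1
  0, 0, 0, 1, 2
  1, 1, 1, 2, 3
  1, 1, 2, 3, 4
  1, 2, 3, 4, 5

so w = (4, 5, 1, 3, 2).

Rothe diagram D(w) (7 cells), 2 SE-corners (essential conditions):

[(2, 3, 0), (4, 2, 1)]


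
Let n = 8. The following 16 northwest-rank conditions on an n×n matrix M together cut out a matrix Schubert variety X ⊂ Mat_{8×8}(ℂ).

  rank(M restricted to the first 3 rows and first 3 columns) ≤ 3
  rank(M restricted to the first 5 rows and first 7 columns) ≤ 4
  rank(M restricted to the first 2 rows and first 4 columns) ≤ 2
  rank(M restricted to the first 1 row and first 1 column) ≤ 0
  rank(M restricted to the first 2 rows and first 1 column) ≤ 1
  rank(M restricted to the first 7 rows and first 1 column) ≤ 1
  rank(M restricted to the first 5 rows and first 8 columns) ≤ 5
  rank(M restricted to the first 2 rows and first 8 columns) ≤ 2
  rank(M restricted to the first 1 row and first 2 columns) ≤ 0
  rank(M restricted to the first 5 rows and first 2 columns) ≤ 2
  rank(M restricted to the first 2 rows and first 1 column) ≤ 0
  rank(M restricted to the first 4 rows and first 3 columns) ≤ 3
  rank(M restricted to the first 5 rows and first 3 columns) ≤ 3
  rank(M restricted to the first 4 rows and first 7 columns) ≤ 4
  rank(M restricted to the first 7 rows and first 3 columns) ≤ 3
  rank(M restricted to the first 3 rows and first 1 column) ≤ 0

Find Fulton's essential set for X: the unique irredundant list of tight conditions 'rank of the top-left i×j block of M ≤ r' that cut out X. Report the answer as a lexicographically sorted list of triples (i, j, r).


Rank table r_w(8×8) implied by the 16 constraints:

  0 | 0 | 1 | 1 | 1 | 1 | 1 | 1
  0 | 1 | 2 | 2 | 2 | 2 | 2 | 2
  0 | 1 | 2 | 3 | 3 | 3 | 3 | 3
  1 | 2 | 3 | 4 | 4 | 4 | 4 | 4
  1 | 2 | 3 | 4 | 4 | 4 | 4 | 5
  1 | 2 | 3 | 4 | 5 | 5 | 5 | 6
  1 | 2 | 3 | 4 | 5 | 6 | 6 | 7
  1 | 2 | 3 | 4 | 5 | 6 | 7 | 8

hence w(1..8) = (3, 2, 4, 1, 8, 5, 6, 7).

ℓ(w)=7; the 3 essential cells (i,j,r):

[(1, 2, 0), (3, 1, 0), (5, 7, 4)]


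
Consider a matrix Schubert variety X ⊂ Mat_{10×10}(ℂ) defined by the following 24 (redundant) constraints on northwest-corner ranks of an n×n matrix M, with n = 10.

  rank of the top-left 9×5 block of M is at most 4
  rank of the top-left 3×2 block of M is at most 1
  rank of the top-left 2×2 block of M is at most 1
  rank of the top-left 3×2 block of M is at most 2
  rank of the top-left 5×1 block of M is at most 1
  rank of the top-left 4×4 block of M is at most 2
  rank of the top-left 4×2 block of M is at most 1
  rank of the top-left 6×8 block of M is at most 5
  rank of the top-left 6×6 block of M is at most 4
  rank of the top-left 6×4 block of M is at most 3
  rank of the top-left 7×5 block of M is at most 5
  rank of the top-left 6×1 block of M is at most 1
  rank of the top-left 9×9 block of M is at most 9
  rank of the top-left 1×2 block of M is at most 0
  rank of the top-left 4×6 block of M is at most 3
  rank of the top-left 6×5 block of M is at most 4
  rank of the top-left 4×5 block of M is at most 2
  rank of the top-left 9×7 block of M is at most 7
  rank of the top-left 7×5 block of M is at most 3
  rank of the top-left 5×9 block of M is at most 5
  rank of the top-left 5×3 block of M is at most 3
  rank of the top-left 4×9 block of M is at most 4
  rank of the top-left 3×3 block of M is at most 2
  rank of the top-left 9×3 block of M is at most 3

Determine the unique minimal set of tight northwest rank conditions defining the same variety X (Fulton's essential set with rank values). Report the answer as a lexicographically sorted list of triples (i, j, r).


Recovering R(i,j) via the rank-extension bound from the 24 conditions:

  0 0 1 1 1 1 1 1 1 1
  1 1 2 2 2 2 2 2 2 2
  1 1 2 2 2 3 3 3 3 3
  1 1 2 2 2 3 4 4 4 4
  1 2 3 3 3 4 5 5 5 5
  1 2 3 3 3 4 5 5 6 6
  1 2 3 3 3 4 5 6 7 7
  1 2 3 4 4 5 6 7 8 8
  1 2 3 4 4 5 6 7 8 9
  1 2 3 4 5 6 7 8 9 10

the unique w with this rank table is (3, 1, 6, 7, 2, 9, 8, 4, 10, 5).

|D(w)|=14, |Ess(w)|=6:

[(1, 2, 0), (4, 2, 1), (4, 5, 2), (6, 8, 5), (7, 5, 3), (9, 5, 4)]


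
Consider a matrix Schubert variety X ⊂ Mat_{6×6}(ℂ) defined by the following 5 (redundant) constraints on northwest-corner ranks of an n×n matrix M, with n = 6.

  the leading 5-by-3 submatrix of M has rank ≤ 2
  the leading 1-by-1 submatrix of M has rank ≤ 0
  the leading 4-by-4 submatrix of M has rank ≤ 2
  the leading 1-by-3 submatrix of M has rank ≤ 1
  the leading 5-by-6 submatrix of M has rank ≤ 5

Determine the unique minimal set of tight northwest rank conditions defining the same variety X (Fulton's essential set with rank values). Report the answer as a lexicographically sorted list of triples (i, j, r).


Reconstructing r_w from the 5 given conditions:

  row 1: 0 | 1 | 1 | 1 | 1 | 1
  row 2: 1 | 2 | 2 | 2 | 2 | 2
  row 3: 1 | 2 | 2 | 2 | 3 | 3
  row 4: 1 | 2 | 2 | 2 | 3 | 4
  row 5: 1 | 2 | 2 | 3 | 4 | 5
  row 6: 1 | 2 | 3 | 4 | 5 | 6

second differences of R give the permutation w = (2, 1, 5, 6, 4, 3).

|D(w)|=6, |Ess(w)|=3:

[(1, 1, 0), (4, 4, 2), (5, 3, 2)]


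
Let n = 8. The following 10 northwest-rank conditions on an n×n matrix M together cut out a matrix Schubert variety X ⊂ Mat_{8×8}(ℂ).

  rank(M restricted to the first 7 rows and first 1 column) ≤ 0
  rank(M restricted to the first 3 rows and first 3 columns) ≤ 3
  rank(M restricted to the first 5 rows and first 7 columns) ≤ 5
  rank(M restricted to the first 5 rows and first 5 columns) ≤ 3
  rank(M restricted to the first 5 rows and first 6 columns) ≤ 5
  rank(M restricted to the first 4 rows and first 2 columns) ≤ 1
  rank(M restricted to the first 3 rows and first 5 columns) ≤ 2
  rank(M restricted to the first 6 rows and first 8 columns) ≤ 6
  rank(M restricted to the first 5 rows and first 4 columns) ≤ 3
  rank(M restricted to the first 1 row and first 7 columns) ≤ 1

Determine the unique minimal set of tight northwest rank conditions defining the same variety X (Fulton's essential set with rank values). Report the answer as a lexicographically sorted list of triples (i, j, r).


Reconstructing r_w from the 10 given conditions:

  row 1: 0, 1, 1, 1, 1, 1, 1, 1
  row 2: 0, 1, 2, 2, 2, 2, 2, 2
  row 3: 0, 1, 2, 2, 2, 3, 3, 3
  row 4: 0, 1, 2, 3, 3, 4, 4, 4
  row 5: 0, 1, 2, 3, 3, 4, 5, 5
  row 6: 0, 1, 2, 3, 4, 5, 6, 6
  row 7: 0, 1, 2, 3, 4, 5, 6, 7
  row 8: 1, 2, 3, 4, 5, 6, 7, 8

so w = (2, 3, 6, 4, 7, 5, 8, 1).

D(w) has 10 cells with 3 SE-corners; essential set:

[(3, 5, 2), (5, 5, 3), (7, 1, 0)]


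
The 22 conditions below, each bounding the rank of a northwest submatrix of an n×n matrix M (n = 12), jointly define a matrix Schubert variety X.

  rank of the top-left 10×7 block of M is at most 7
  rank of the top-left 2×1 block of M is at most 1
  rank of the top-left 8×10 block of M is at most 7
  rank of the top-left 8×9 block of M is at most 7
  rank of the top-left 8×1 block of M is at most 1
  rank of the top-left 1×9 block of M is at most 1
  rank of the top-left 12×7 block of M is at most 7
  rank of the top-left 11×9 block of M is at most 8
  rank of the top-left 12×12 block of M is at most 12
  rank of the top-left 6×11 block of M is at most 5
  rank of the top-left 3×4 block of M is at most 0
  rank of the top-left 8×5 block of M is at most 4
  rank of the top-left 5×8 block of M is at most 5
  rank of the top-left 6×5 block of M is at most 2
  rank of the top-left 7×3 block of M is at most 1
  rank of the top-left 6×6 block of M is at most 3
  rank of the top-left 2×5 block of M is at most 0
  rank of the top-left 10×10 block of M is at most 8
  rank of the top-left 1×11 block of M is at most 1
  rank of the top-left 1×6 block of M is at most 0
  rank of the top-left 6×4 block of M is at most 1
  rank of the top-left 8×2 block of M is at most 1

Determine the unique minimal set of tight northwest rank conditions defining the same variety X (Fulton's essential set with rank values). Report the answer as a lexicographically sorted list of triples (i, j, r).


The tightest implied rank at each (i,j), from the 22 conditions:

  i=1: 0  0  0  0  0  0  1  1  1  1  1  1
  i=2: 0  0  0  0  0  1  2  2  2  2  2  2
  i=3: 0  0  0  0  1  2  3  3  3  3  3  3
  i=4: 1  1  1  1  2  3  4  4  4  4  4  4
  i=5: 1  1  1  1  2  3  4  5  5  5  5  5
  i=6: 1  1  1  1  2  3  4  5  5  5  5  6
  i=7: 1  1  1  2  3  4  5  6  6  6  6  7
  i=8: 1  1  2  3  4  5  6  7  7  7  7  8
  i=9: 1  2  3  4  5  6  7  8  8  8  8  9
  i=10: 1  2  3  4  5  6  7  8  8  8  9  10
  i=11: 1  2  3  4  5  6  7  8  8  9  10  11
  i=12: 1  2  3  4  5  6  7  8  9  10  11  12

hence w(1..12) = (7, 6, 5, 1, 8, 12, 4, 3, 2, 11, 10, 9).

ℓ(w)=30; the 9 essential cells (i,j,r):

[(1, 6, 0), (2, 5, 0), (3, 4, 0), (6, 4, 1), (6, 11, 5), (7, 3, 1), (8, 2, 1), (10, 10, 8), (11, 9, 8)]


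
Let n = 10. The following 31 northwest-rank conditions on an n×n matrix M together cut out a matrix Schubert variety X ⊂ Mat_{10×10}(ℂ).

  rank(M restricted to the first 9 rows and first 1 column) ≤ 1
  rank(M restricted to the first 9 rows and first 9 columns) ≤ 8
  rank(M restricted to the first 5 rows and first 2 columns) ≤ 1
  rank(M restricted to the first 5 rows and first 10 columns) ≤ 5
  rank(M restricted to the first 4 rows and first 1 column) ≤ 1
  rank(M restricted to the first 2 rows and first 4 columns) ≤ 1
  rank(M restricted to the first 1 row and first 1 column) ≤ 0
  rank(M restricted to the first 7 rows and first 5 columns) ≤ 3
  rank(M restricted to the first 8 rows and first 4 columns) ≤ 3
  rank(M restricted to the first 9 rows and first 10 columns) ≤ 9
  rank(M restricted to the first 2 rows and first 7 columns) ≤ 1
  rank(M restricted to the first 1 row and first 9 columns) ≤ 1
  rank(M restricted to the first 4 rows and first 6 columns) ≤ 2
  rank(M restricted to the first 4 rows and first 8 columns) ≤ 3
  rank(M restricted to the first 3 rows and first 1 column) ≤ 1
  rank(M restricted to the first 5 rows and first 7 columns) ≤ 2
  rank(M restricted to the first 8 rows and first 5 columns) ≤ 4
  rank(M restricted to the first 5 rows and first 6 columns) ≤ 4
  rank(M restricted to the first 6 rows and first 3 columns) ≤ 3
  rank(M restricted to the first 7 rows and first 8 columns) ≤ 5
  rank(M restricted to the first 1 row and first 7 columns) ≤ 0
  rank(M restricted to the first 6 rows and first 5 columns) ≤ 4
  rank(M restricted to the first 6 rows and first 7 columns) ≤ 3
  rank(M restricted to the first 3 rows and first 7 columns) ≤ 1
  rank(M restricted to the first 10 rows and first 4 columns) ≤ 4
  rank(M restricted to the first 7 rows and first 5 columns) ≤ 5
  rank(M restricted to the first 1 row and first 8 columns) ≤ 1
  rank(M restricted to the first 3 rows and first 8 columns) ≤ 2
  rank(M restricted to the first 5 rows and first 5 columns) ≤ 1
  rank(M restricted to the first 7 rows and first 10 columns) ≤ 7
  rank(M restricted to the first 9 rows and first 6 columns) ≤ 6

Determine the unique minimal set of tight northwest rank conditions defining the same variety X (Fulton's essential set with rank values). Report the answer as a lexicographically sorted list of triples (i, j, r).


Propagating the 31 rank bounds to every northwest block:

  i=1: 0, 0, 0, 0, 0, 0, 0, 1, 1, 1
  i=2: 1, 1, 1, 1, 1, 1, 1, 2, 2, 2
  i=3: 1, 1, 1, 1, 1, 1, 1, 2, 3, 3
  i=4: 1, 1, 1, 1, 1, 2, 2, 3, 4, 4
  i=5: 1, 1, 1, 1, 1, 2, 2, 3, 4, 5
  i=6: 1, 2, 2, 2, 2, 3, 3, 4, 5, 6
  i=7: 1, 2, 3, 3, 3, 4, 4, 5, 6, 7
  i=8: 1, 2, 3, 3, 4, 5, 5, 6, 7, 8
  i=9: 1, 2, 3, 4, 5, 6, 6, 7, 8, 9
  i=10: 1, 2, 3, 4, 5, 6, 7, 8, 9, 10

giving w = (8, 1, 9, 6, 10, 2, 3, 5, 4, 7) via Δ²R.

Rothe diagram D(w) (23 cells), 5 SE-corners (essential conditions):

[(1, 7, 0), (3, 7, 1), (5, 5, 1), (5, 7, 2), (8, 4, 3)]


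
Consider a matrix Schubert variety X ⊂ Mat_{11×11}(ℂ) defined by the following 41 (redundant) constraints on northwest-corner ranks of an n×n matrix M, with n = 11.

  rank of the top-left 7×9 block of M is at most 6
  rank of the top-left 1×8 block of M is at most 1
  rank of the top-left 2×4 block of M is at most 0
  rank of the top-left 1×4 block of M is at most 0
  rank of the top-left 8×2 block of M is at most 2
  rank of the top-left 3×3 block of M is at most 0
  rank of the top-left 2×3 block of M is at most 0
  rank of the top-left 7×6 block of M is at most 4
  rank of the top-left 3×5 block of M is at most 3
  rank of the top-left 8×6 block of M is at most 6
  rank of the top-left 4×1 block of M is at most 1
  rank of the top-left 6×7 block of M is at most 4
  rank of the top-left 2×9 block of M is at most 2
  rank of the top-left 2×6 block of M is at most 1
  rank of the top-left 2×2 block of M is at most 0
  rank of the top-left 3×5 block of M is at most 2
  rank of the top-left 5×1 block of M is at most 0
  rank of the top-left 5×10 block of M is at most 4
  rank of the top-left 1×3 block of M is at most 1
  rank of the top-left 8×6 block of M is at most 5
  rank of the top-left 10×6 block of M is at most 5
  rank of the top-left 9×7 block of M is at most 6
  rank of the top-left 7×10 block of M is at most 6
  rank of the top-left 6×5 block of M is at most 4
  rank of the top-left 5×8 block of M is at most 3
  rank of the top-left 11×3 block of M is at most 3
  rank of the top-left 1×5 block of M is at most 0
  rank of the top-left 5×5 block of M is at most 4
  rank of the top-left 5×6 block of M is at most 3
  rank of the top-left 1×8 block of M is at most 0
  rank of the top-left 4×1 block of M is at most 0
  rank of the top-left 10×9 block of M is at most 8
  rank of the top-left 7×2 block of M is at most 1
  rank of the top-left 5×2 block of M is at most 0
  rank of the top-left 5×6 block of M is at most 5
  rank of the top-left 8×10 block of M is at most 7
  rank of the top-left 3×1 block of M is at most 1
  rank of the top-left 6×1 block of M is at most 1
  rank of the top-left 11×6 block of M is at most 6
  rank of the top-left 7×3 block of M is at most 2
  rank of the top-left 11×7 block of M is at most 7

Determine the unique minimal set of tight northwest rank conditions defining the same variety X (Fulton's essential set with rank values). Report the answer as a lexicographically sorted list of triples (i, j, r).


Reconstructing r_w from the 41 given conditions:

  0 0 0 0 0 0 0 0 1 1 1
  0 0 0 0 1 1 1 1 2 2 2
  0 0 0 1 2 2 2 2 3 3 3
  0 0 1 2 3 3 3 3 4 4 4
  0 0 1 2 3 3 3 3 4 4 5
  1 1 2 3 4 4 4 4 5 5 6
  1 1 2 3 4 4 5 5 6 6 7
  1 2 3 4 5 5 6 6 7 7 8
  1 2 3 4 5 5 6 7 8 8 9
  1 2 3 4 5 5 6 7 8 9 10
  1 2 3 4 5 6 7 8 9 10 11

second differences of R give the permutation w = (9, 5, 4, 3, 11, 1, 7, 2, 8, 10, 6).

9 SE-corners of the 27-cell Rothe diagram give Ess(w):

[(1, 8, 0), (2, 4, 0), (3, 3, 0), (5, 2, 0), (5, 8, 3), (5, 10, 4), (7, 2, 1), (7, 6, 4), (10, 6, 5)]
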